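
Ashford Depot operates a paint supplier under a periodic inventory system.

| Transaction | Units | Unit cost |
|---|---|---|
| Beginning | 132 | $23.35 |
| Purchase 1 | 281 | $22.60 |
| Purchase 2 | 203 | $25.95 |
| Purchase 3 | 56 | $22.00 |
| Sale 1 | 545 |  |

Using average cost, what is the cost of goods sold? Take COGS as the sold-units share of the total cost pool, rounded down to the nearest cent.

Sale 1, sell 545: 545/672 × $15,932.65 → $12,921.56
Ending inventory (cost pool remaining) = $3,011.09

COGS = $12,921.56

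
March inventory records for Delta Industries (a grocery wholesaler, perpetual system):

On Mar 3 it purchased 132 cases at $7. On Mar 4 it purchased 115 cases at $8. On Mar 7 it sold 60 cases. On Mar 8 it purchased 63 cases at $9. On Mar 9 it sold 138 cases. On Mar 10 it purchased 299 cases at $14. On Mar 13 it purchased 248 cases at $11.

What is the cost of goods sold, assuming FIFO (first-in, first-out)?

Mar 7, 60 sold [FIFO — oldest first]: 60 @ $7 = $420
Mar 9, 138 sold [FIFO — oldest first]: 72 @ $7 + 66 @ $8 = $1,032
Total COGS = $420 + $1,032 = $1,452
Ending inventory: 49 @ $8 + 63 @ $9 + 299 @ $14 + 248 @ $11 = $7,873

COGS = $1,452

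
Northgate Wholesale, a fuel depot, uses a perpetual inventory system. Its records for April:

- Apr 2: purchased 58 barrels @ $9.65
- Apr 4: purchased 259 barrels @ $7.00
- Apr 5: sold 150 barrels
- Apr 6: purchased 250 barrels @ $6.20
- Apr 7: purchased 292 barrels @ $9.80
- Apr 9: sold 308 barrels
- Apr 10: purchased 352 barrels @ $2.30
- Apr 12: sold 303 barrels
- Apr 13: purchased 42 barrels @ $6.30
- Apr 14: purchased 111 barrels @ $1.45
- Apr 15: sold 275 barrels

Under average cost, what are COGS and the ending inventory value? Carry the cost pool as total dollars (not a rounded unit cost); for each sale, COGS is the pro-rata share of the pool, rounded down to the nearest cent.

After Apr 2: 58 on hand, pool $559.70 (≈ $9.6500 each)
After Apr 4: 317 on hand, pool $2,372.70 (≈ $7.4849 each)
Apr 5, sell 150: 150/317 × $2,372.70 → $1,122.72
After Apr 6: 417 on hand, pool $2,799.98 (≈ $6.7146 each)
After Apr 7: 709 on hand, pool $5,661.58 (≈ $7.9853 each)
Apr 9, sell 308: 308/709 × $5,661.58 → $2,459.47
After Apr 10: 753 on hand, pool $4,011.71 (≈ $5.3276 each)
Apr 12, sell 303: 303/753 × $4,011.71 → $1,614.27
After Apr 13: 492 on hand, pool $2,662.04 (≈ $5.4107 each)
After Apr 14: 603 on hand, pool $2,822.99 (≈ $4.6816 each)
Apr 15, sell 275: 275/603 × $2,822.99 → $1,287.43
Total COGS = $1,122.72 + $2,459.47 + $1,614.27 + $1,287.43 = $6,483.89
Ending inventory (cost pool remaining) = $1,535.56
Check: goods available $8,019.45 = COGS $6,483.89 + ending $1,535.56

COGS = $6,483.89; ending inventory = $1,535.56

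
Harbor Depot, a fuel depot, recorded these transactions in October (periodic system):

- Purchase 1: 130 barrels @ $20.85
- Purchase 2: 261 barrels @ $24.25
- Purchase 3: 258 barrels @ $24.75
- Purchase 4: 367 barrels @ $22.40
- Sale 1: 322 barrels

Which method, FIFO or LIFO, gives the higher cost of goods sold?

FIFO

FIFO COGS: 130 @ $20.85 + 192 @ $24.25 = $7,366.50
LIFO COGS: 322 @ $22.40 = $7,212.80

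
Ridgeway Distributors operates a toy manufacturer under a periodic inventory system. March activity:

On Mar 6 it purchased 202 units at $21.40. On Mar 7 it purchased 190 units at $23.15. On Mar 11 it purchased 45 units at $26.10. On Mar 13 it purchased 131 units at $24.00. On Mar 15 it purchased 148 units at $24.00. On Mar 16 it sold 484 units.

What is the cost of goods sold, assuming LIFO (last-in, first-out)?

COGS = $11,574.50

Mar 16, 484 sold [LIFO — newest first]: 148 @ $24.00 + 131 @ $24.00 + 45 @ $26.10 + 160 @ $23.15 = $11,574.50
Ending inventory: 202 @ $21.40 + 30 @ $23.15 = $5,017.30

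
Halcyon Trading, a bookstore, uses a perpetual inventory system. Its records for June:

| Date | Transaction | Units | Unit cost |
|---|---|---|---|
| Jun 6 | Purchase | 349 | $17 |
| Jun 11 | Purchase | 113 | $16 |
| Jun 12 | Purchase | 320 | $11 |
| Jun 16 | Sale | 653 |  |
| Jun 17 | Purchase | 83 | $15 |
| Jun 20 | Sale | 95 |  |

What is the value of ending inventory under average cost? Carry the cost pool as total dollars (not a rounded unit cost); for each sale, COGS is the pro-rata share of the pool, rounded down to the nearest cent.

After Jun 6: 349 on hand, pool $5,933.00 (≈ $17.0000 each)
After Jun 11: 462 on hand, pool $7,741.00 (≈ $16.7554 each)
After Jun 12: 782 on hand, pool $11,261.00 (≈ $14.4003 each)
Jun 16, sell 653: 653/782 × $11,261.00 → $9,403.36
After Jun 17: 212 on hand, pool $3,102.64 (≈ $14.6351 each)
Jun 20, sell 95: 95/212 × $3,102.64 → $1,390.33
Total COGS = $9,403.36 + $1,390.33 = $10,793.69
Ending inventory (cost pool remaining) = $1,712.31

Ending inventory = $1,712.31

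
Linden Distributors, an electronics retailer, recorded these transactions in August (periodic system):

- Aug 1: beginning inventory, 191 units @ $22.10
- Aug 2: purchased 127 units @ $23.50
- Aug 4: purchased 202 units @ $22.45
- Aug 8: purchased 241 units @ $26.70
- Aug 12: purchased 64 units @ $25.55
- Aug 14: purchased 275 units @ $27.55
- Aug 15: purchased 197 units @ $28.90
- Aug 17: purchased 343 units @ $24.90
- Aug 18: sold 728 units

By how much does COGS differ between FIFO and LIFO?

FIFO COGS: 191 @ $22.10 + 127 @ $23.50 + 202 @ $22.45 + 208 @ $26.70 = $17,294.10
LIFO COGS: 343 @ $24.90 + 197 @ $28.90 + 188 @ $27.55 = $19,413.40
Difference = |$17,294.10 − $19,413.40| = $2,119.30

$2,119.30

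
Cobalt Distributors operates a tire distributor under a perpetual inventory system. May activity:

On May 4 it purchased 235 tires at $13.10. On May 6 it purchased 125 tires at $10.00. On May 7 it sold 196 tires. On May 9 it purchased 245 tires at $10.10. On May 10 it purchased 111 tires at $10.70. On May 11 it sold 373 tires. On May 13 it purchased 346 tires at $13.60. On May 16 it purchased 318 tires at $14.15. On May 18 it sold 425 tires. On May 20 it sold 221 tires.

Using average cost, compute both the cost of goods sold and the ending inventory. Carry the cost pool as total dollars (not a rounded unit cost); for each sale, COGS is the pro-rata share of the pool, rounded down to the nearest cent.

COGS = $14,999.11; ending inventory = $2,196.89

After May 4: 235 on hand, pool $3,078.50 (≈ $13.1000 each)
After May 6: 360 on hand, pool $4,328.50 (≈ $12.0236 each)
May 7, sell 196: 196/360 × $4,328.50 → $2,356.62
After May 9: 409 on hand, pool $4,446.38 (≈ $10.8713 each)
After May 10: 520 on hand, pool $5,634.08 (≈ $10.8348 each)
May 11, sell 373: 373/520 × $5,634.08 → $4,041.36
After May 13: 493 on hand, pool $6,298.32 (≈ $12.7755 each)
After May 16: 811 on hand, pool $10,798.02 (≈ $13.3145 each)
May 18, sell 425: 425/811 × $10,798.02 → $5,658.64
May 20, sell 221: 221/386 × $5,139.38 → $2,942.49
Total COGS = $2,356.62 + $4,041.36 + $5,658.64 + $2,942.49 = $14,999.11
Ending inventory (cost pool remaining) = $2,196.89
Check: goods available $17,196.00 = COGS $14,999.11 + ending $2,196.89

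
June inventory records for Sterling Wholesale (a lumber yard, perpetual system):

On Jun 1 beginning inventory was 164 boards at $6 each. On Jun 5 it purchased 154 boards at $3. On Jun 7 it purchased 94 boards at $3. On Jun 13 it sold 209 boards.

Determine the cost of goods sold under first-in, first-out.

COGS = $1,119

Jun 13, 209 sold [FIFO — oldest first]: 164 @ $6 + 45 @ $3 = $1,119
Ending inventory: 109 @ $3 + 94 @ $3 = $609
Check: goods available $1,728 = COGS $1,119 + ending $609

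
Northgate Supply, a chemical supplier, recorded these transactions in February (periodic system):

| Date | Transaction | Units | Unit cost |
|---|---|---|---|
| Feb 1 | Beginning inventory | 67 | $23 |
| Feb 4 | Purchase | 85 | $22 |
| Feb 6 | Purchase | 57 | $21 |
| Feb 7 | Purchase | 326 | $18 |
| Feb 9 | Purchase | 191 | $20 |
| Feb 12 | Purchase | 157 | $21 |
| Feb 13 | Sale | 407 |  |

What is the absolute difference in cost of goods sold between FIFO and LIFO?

$7

FIFO COGS: 67 @ $23 + 85 @ $22 + 57 @ $21 + 198 @ $18 = $8,172
LIFO COGS: 157 @ $21 + 191 @ $20 + 59 @ $18 = $8,179
Difference = |$8,172 − $8,179| = $7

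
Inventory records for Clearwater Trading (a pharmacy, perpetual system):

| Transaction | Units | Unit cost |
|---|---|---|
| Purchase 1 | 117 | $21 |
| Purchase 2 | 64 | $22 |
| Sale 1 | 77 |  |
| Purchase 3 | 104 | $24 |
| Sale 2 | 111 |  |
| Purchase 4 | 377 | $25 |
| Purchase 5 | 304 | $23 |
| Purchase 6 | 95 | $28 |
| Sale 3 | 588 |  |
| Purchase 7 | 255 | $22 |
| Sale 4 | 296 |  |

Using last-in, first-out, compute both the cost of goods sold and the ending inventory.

Sale 1 (77) [LIFO — newest first]: 64 @ $22 + 13 @ $21 = $1,681
Sale 2 (111) [LIFO — newest first]: 104 @ $24 + 7 @ $21 = $2,643
Sale 3 (588) [LIFO — newest first]: 95 @ $28 + 304 @ $23 + 189 @ $25 = $14,377
Sale 4 (296) [LIFO — newest first]: 255 @ $22 + 41 @ $25 = $6,635
Total COGS = $1,681 + $2,643 + $14,377 + $6,635 = $25,336
Ending inventory: 97 @ $21 + 147 @ $25 = $5,712

COGS = $25,336; ending inventory = $5,712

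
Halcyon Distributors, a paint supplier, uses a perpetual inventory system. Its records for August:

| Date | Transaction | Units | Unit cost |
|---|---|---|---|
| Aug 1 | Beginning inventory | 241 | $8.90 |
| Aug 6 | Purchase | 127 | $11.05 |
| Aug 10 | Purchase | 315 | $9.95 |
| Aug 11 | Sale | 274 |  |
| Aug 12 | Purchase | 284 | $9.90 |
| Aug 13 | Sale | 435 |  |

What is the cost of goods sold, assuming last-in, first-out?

Aug 11, 274 sold [LIFO — newest first]: 274 @ $9.95 = $2,726.30
Aug 13, 435 sold [LIFO — newest first]: 284 @ $9.90 + 41 @ $9.95 + 110 @ $11.05 = $4,435.05
Total COGS = $2,726.30 + $4,435.05 = $7,161.35
Ending inventory: 241 @ $8.90 + 17 @ $11.05 = $2,332.75
Check: goods available $9,494.10 = COGS $7,161.35 + ending $2,332.75

COGS = $7,161.35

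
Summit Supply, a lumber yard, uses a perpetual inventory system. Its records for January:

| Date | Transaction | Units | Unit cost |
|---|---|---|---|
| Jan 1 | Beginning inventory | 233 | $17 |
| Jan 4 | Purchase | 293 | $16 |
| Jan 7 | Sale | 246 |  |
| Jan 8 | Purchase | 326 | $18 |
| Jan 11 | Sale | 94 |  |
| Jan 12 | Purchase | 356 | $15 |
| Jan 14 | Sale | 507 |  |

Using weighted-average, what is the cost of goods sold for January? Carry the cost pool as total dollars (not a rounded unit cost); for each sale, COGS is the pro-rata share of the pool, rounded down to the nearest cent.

COGS = $13,956.36

After Jan 1: 233 on hand, pool $3,961.00 (≈ $17.0000 each)
After Jan 4: 526 on hand, pool $8,649.00 (≈ $16.4430 each)
Jan 7, sell 246: 246/526 × $8,649.00 → $4,044.96
After Jan 8: 606 on hand, pool $10,472.04 (≈ $17.2806 each)
Jan 11, sell 94: 94/606 × $10,472.04 → $1,624.37
After Jan 12: 868 on hand, pool $14,187.67 (≈ $16.3452 each)
Jan 14, sell 507: 507/868 × $14,187.67 → $8,287.03
Total COGS = $4,044.96 + $1,624.37 + $8,287.03 = $13,956.36
Ending inventory (cost pool remaining) = $5,900.64
Check: goods available $19,857.00 = COGS $13,956.36 + ending $5,900.64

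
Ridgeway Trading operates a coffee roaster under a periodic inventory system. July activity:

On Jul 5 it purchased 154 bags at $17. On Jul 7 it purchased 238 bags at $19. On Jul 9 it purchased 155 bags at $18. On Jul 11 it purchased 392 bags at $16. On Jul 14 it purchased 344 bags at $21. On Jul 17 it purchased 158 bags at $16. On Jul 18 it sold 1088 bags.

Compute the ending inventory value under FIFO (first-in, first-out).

Ending inventory = $6,623

Jul 18, 1088 sold [FIFO — oldest first]: 154 @ $17 + 238 @ $19 + 155 @ $18 + 392 @ $16 + 149 @ $21 = $19,331
Ending inventory: 195 @ $21 + 158 @ $16 = $6,623
Check: goods available $25,954 = COGS $19,331 + ending $6,623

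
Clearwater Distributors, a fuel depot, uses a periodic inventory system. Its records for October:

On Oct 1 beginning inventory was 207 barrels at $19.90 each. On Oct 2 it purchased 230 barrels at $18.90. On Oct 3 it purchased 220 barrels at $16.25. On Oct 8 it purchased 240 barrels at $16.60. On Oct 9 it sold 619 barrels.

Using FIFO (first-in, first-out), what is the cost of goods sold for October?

Oct 9, 619 sold [FIFO — oldest first]: 207 @ $19.90 + 230 @ $18.90 + 182 @ $16.25 = $11,423.80
Ending inventory: 38 @ $16.25 + 240 @ $16.60 = $4,601.50

COGS = $11,423.80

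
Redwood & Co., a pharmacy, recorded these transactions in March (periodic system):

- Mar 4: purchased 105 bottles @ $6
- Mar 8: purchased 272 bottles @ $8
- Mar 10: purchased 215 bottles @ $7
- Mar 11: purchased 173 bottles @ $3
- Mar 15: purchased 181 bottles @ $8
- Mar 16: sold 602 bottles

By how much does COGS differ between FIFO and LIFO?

$605

FIFO COGS: 105 @ $6 + 272 @ $8 + 215 @ $7 + 10 @ $3 = $4,341
LIFO COGS: 181 @ $8 + 173 @ $3 + 215 @ $7 + 33 @ $8 = $3,736
Difference = |$4,341 − $3,736| = $605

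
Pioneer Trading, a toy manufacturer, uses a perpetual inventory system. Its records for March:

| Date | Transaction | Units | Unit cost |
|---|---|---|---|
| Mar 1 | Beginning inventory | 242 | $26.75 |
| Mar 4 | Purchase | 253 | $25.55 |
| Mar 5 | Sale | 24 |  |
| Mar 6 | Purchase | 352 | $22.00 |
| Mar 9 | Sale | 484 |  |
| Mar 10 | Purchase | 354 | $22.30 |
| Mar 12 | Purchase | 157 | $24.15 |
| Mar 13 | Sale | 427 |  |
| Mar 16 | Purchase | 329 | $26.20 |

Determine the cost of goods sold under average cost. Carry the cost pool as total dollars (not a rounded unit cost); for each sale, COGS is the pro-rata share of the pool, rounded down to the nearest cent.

COGS = $22,441.18

After Mar 1: 242 on hand, pool $6,473.50 (≈ $26.7500 each)
After Mar 4: 495 on hand, pool $12,937.65 (≈ $26.1367 each)
Mar 5, sell 24: 24/495 × $12,937.65 → $627.28
After Mar 6: 823 on hand, pool $20,054.37 (≈ $24.3674 each)
Mar 9, sell 484: 484/823 × $20,054.37 → $11,793.82
After Mar 10: 693 on hand, pool $16,154.75 (≈ $23.3113 each)
After Mar 12: 850 on hand, pool $19,946.30 (≈ $23.4662 each)
Mar 13, sell 427: 427/850 × $19,946.30 → $10,020.08
After Mar 16: 752 on hand, pool $18,546.02 (≈ $24.6623 each)
Total COGS = $627.28 + $11,793.82 + $10,020.08 = $22,441.18
Ending inventory (cost pool remaining) = $18,546.02
Check: goods available $40,987.20 = COGS $22,441.18 + ending $18,546.02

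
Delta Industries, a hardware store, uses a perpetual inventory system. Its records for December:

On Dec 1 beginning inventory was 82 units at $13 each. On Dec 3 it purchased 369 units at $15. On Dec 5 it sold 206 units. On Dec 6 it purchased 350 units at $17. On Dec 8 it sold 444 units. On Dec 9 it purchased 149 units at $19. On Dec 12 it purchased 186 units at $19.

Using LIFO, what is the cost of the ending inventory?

Dec 5, 206 sold [LIFO — newest first]: 206 @ $15 = $3,090
Dec 8, 444 sold [LIFO — newest first]: 350 @ $17 + 94 @ $15 = $7,360
Total COGS = $3,090 + $7,360 = $10,450
Ending inventory: 82 @ $13 + 69 @ $15 + 149 @ $19 + 186 @ $19 = $8,466
Check: goods available $18,916 = COGS $10,450 + ending $8,466

Ending inventory = $8,466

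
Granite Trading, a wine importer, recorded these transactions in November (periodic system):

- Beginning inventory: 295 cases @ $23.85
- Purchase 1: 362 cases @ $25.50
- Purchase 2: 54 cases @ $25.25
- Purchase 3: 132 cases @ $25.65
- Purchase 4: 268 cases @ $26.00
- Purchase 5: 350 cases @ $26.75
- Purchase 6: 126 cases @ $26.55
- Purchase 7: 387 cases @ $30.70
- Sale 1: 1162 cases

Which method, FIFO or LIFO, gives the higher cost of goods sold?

FIFO COGS: 295 @ $23.85 + 362 @ $25.50 + 54 @ $25.25 + 132 @ $25.65 + 268 @ $26.00 + 51 @ $26.75 = $29,348.30
LIFO COGS: 387 @ $30.70 + 126 @ $26.55 + 350 @ $26.75 + 268 @ $26.00 + 31 @ $25.65 = $32,351.85

LIFO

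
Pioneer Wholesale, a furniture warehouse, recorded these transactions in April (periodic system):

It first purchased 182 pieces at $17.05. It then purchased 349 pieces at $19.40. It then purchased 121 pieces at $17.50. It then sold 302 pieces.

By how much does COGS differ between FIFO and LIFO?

$197.80

FIFO COGS: 182 @ $17.05 + 120 @ $19.40 = $5,431.10
LIFO COGS: 121 @ $17.50 + 181 @ $19.40 = $5,628.90
Difference = |$5,431.10 − $5,628.90| = $197.80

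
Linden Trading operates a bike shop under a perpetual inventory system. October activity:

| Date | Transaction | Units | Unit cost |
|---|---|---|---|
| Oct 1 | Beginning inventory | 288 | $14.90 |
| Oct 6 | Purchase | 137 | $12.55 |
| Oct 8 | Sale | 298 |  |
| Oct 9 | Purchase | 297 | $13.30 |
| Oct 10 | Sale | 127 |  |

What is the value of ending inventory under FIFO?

Ending inventory = $3,950.10

Oct 8, 298 sold [FIFO — oldest first]: 288 @ $14.90 + 10 @ $12.55 = $4,416.70
Oct 10, 127 sold [FIFO — oldest first]: 127 @ $12.55 = $1,593.85
Total COGS = $4,416.70 + $1,593.85 = $6,010.55
Ending inventory: 297 @ $13.30 = $3,950.10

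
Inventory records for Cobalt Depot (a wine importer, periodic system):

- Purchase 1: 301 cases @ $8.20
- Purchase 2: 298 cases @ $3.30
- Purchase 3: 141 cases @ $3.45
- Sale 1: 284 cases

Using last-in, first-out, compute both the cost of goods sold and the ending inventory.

Sale 1 (284) [LIFO — newest first]: 141 @ $3.45 + 143 @ $3.30 = $958.35
Ending inventory: 301 @ $8.20 + 155 @ $3.30 = $2,979.70

COGS = $958.35; ending inventory = $2,979.70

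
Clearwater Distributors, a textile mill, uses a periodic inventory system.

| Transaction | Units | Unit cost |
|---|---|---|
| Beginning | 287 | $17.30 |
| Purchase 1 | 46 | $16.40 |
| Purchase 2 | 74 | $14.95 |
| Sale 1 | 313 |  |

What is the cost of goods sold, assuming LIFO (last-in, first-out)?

COGS = $5,199.60

Sale 1 (313) [LIFO — newest first]: 74 @ $14.95 + 46 @ $16.40 + 193 @ $17.30 = $5,199.60
Ending inventory: 94 @ $17.30 = $1,626.20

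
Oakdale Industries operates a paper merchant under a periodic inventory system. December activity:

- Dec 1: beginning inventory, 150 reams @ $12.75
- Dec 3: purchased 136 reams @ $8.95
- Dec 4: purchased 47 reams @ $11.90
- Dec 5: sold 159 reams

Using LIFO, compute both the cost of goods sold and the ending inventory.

Dec 5, 159 sold [LIFO — newest first]: 47 @ $11.90 + 112 @ $8.95 = $1,561.70
Ending inventory: 150 @ $12.75 + 24 @ $8.95 = $2,127.30

COGS = $1,561.70; ending inventory = $2,127.30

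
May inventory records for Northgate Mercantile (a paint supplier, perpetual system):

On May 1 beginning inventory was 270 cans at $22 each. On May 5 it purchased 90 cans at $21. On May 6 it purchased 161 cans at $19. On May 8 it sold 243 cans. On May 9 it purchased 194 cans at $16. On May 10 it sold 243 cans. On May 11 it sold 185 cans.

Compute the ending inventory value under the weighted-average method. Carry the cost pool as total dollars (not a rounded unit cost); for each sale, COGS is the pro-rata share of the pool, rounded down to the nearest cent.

Ending inventory = $831.00

After May 1: 270 on hand, pool $5,940.00 (≈ $22.0000 each)
After May 5: 360 on hand, pool $7,830.00 (≈ $21.7500 each)
After May 6: 521 on hand, pool $10,889.00 (≈ $20.9002 each)
May 8, sell 243: 243/521 × $10,889.00 → $5,078.74
After May 9: 472 on hand, pool $8,914.26 (≈ $18.8861 each)
May 10, sell 243: 243/472 × $8,914.26 → $4,589.33
May 11, sell 185: 185/229 × $4,324.93 → $3,493.93
Total COGS = $5,078.74 + $4,589.33 + $3,493.93 = $13,162.00
Ending inventory (cost pool remaining) = $831.00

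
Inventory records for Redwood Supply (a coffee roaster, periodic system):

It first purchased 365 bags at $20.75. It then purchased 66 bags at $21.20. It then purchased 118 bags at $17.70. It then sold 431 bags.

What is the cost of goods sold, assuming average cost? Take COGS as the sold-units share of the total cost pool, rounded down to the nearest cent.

COGS = $8,684.02

Sale 1, sell 431: 431/549 × $11,061.55 → $8,684.02
Ending inventory (cost pool remaining) = $2,377.53
Check: goods available $11,061.55 = COGS $8,684.02 + ending $2,377.53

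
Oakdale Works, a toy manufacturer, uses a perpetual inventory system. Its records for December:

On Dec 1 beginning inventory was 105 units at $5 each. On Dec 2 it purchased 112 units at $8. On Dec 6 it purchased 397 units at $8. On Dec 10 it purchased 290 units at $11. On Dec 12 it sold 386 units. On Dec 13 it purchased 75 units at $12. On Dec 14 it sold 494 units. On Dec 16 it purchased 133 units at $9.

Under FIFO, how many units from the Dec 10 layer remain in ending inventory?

24

Dec 12, 386 sold [FIFO — oldest first]: 105 @ $5 + 112 @ $8 + 169 @ $8 = $2,773
Dec 14, 494 sold [FIFO — oldest first]: 228 @ $8 + 266 @ $11 = $4,750
Total COGS = $2,773 + $4,750 = $7,523
Ending inventory: 24 @ $11 + 75 @ $12 + 133 @ $9 = $2,361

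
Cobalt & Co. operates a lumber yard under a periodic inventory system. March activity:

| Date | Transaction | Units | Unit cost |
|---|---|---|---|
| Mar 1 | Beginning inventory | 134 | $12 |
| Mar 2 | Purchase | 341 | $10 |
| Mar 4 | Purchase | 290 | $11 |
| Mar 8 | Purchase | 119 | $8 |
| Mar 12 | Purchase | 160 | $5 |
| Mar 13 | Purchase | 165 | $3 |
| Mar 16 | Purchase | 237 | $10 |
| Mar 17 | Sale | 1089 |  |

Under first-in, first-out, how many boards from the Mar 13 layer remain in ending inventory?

120

Mar 17, 1089 sold [FIFO — oldest first]: 134 @ $12 + 341 @ $10 + 290 @ $11 + 119 @ $8 + 160 @ $5 + 45 @ $3 = $10,095
Ending inventory: 120 @ $3 + 237 @ $10 = $2,730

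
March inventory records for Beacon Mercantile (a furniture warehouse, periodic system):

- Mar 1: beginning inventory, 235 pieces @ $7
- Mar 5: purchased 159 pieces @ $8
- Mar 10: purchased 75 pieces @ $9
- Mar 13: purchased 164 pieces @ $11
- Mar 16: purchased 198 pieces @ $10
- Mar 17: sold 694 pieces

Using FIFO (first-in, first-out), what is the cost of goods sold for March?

COGS = $6,006

Mar 17, 694 sold [FIFO — oldest first]: 235 @ $7 + 159 @ $8 + 75 @ $9 + 164 @ $11 + 61 @ $10 = $6,006
Ending inventory: 137 @ $10 = $1,370
Check: goods available $7,376 = COGS $6,006 + ending $1,370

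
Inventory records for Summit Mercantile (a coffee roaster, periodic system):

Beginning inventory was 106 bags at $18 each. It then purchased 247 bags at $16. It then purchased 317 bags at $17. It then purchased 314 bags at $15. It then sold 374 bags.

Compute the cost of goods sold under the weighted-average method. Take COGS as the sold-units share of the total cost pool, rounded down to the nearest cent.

COGS = $6,065.71

Sale 1, sell 374: 374/984 × $15,959.00 → $6,065.71
Ending inventory (cost pool remaining) = $9,893.29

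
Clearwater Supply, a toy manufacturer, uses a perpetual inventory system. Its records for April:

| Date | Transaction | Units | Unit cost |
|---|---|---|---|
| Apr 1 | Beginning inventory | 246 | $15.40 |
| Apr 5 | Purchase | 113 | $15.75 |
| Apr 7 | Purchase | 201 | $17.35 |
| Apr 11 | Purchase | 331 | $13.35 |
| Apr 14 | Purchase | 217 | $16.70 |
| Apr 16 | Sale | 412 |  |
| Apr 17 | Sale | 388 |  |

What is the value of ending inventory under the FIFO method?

Apr 16, 412 sold [FIFO — oldest first]: 246 @ $15.40 + 113 @ $15.75 + 53 @ $17.35 = $6,487.70
Apr 17, 388 sold [FIFO — oldest first]: 148 @ $17.35 + 240 @ $13.35 = $5,771.80
Total COGS = $6,487.70 + $5,771.80 = $12,259.50
Ending inventory: 91 @ $13.35 + 217 @ $16.70 = $4,838.75
Check: goods available $17,098.25 = COGS $12,259.50 + ending $4,838.75

Ending inventory = $4,838.75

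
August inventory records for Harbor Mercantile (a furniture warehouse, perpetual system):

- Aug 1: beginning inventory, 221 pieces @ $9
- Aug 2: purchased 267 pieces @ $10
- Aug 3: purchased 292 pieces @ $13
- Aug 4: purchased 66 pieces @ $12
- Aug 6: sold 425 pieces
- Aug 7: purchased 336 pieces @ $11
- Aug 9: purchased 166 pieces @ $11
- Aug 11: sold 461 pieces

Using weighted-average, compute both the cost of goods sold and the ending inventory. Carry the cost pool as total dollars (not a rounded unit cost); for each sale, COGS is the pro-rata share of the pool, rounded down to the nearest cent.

COGS = $9,701.69; ending inventory = $5,067.31

After Aug 1: 221 on hand, pool $1,989.00 (≈ $9.0000 each)
After Aug 2: 488 on hand, pool $4,659.00 (≈ $9.5471 each)
After Aug 3: 780 on hand, pool $8,455.00 (≈ $10.8397 each)
After Aug 4: 846 on hand, pool $9,247.00 (≈ $10.9303 each)
Aug 6, sell 425: 425/846 × $9,247.00 → $4,645.36
After Aug 7: 757 on hand, pool $8,297.64 (≈ $10.9612 each)
After Aug 9: 923 on hand, pool $10,123.64 (≈ $10.9682 each)
Aug 11, sell 461: 461/923 × $10,123.64 → $5,056.33
Total COGS = $4,645.36 + $5,056.33 = $9,701.69
Ending inventory (cost pool remaining) = $5,067.31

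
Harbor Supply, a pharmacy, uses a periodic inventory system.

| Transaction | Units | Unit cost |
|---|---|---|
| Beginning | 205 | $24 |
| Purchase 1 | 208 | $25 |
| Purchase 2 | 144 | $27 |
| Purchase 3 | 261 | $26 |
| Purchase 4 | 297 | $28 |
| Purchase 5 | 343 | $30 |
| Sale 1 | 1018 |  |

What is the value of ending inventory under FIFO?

Ending inventory = $13,006

Sale 1 (1018) [FIFO — oldest first]: 205 @ $24 + 208 @ $25 + 144 @ $27 + 261 @ $26 + 200 @ $28 = $26,394
Ending inventory: 97 @ $28 + 343 @ $30 = $13,006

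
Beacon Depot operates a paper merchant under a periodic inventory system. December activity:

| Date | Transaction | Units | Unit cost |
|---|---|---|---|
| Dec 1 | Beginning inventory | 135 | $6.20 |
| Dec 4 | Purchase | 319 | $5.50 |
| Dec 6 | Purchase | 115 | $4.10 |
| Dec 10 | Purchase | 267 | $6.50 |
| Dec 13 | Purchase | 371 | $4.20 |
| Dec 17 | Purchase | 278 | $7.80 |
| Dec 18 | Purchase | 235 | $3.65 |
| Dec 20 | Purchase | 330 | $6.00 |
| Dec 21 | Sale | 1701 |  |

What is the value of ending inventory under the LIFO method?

Ending inventory = $2,014.00

Dec 21, 1701 sold [LIFO — newest first]: 330 @ $6.00 + 235 @ $3.65 + 278 @ $7.80 + 371 @ $4.20 + 267 @ $6.50 + 115 @ $4.10 + 105 @ $5.50 = $9,348.85
Ending inventory: 135 @ $6.20 + 214 @ $5.50 = $2,014.00
Check: goods available $11,362.85 = COGS $9,348.85 + ending $2,014.00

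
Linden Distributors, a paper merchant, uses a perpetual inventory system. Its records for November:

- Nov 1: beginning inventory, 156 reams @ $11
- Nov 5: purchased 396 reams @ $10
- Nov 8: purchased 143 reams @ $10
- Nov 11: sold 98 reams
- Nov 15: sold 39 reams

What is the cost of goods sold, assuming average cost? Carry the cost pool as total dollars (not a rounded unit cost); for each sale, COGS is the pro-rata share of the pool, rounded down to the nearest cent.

COGS = $1,400.74

After Nov 1: 156 on hand, pool $1,716.00 (≈ $11.0000 each)
After Nov 5: 552 on hand, pool $5,676.00 (≈ $10.2826 each)
After Nov 8: 695 on hand, pool $7,106.00 (≈ $10.2245 each)
Nov 11, sell 98: 98/695 × $7,106.00 → $1,001.99
Nov 15, sell 39: 39/597 × $6,104.01 → $398.75
Total COGS = $1,001.99 + $398.75 = $1,400.74
Ending inventory (cost pool remaining) = $5,705.26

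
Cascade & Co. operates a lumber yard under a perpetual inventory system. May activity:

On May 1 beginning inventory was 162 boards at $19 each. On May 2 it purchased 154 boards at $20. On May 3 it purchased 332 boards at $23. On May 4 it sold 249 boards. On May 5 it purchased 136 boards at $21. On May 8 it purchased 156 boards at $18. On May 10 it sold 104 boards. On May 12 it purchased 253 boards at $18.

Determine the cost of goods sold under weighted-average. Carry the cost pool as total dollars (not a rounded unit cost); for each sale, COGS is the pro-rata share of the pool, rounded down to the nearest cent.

COGS = $7,431.27

After May 1: 162 on hand, pool $3,078.00 (≈ $19.0000 each)
After May 2: 316 on hand, pool $6,158.00 (≈ $19.4873 each)
After May 3: 648 on hand, pool $13,794.00 (≈ $21.2870 each)
May 4, sell 249: 249/648 × $13,794.00 → $5,300.47
After May 5: 535 on hand, pool $11,349.53 (≈ $21.2141 each)
After May 8: 691 on hand, pool $14,157.53 (≈ $20.4885 each)
May 10, sell 104: 104/691 × $14,157.53 → $2,130.80
After May 12: 840 on hand, pool $16,580.73 (≈ $19.7390 each)
Total COGS = $5,300.47 + $2,130.80 = $7,431.27
Ending inventory (cost pool remaining) = $16,580.73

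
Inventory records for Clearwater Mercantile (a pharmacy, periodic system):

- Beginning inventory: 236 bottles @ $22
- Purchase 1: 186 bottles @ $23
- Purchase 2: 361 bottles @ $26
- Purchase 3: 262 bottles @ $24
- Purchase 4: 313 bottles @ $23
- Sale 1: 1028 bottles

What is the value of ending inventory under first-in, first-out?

Sale 1 (1028) [FIFO — oldest first]: 236 @ $22 + 186 @ $23 + 361 @ $26 + 245 @ $24 = $24,736
Ending inventory: 17 @ $24 + 313 @ $23 = $7,607
Check: goods available $32,343 = COGS $24,736 + ending $7,607

Ending inventory = $7,607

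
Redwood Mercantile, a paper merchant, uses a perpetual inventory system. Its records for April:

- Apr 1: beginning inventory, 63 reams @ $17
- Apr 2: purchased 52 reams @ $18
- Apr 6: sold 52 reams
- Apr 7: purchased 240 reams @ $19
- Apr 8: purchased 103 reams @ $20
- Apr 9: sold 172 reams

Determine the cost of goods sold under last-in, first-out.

Apr 6, 52 sold [LIFO — newest first]: 52 @ $18 = $936
Apr 9, 172 sold [LIFO — newest first]: 103 @ $20 + 69 @ $19 = $3,371
Total COGS = $936 + $3,371 = $4,307
Ending inventory: 63 @ $17 + 171 @ $19 = $4,320
Check: goods available $8,627 = COGS $4,307 + ending $4,320

COGS = $4,307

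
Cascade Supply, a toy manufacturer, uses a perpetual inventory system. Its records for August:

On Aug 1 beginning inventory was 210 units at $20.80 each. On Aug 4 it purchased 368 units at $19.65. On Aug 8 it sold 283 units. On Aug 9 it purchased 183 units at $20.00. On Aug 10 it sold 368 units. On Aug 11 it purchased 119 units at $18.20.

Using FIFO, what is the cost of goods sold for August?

Aug 8, 283 sold [FIFO — oldest first]: 210 @ $20.80 + 73 @ $19.65 = $5,802.45
Aug 10, 368 sold [FIFO — oldest first]: 295 @ $19.65 + 73 @ $20.00 = $7,256.75
Total COGS = $5,802.45 + $7,256.75 = $13,059.20
Ending inventory: 110 @ $20.00 + 119 @ $18.20 = $4,365.80

COGS = $13,059.20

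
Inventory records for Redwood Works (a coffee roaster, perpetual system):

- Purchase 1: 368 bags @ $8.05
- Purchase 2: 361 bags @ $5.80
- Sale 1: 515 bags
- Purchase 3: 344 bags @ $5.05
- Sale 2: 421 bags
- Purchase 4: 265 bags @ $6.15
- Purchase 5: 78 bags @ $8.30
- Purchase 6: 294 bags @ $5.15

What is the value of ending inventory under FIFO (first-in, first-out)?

Sale 1 (515) [FIFO — oldest first]: 368 @ $8.05 + 147 @ $5.80 = $3,815.00
Sale 2 (421) [FIFO — oldest first]: 214 @ $5.80 + 207 @ $5.05 = $2,286.55
Total COGS = $3,815.00 + $2,286.55 = $6,101.55
Ending inventory: 137 @ $5.05 + 265 @ $6.15 + 78 @ $8.30 + 294 @ $5.15 = $4,483.10
Check: goods available $10,584.65 = COGS $6,101.55 + ending $4,483.10

Ending inventory = $4,483.10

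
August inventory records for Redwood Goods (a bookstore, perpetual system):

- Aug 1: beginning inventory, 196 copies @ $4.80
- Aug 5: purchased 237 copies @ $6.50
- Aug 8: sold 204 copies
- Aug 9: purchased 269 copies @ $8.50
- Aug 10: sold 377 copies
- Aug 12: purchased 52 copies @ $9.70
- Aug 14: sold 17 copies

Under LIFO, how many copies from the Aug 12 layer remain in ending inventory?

35

Aug 8, 204 sold [LIFO — newest first]: 204 @ $6.50 = $1,326.00
Aug 10, 377 sold [LIFO — newest first]: 269 @ $8.50 + 33 @ $6.50 + 75 @ $4.80 = $2,861.00
Aug 14, 17 sold [LIFO — newest first]: 17 @ $9.70 = $164.90
Total COGS = $1,326.00 + $2,861.00 + $164.90 = $4,351.90
Ending inventory: 121 @ $4.80 + 35 @ $9.70 = $920.30
Check: goods available $5,272.20 = COGS $4,351.90 + ending $920.30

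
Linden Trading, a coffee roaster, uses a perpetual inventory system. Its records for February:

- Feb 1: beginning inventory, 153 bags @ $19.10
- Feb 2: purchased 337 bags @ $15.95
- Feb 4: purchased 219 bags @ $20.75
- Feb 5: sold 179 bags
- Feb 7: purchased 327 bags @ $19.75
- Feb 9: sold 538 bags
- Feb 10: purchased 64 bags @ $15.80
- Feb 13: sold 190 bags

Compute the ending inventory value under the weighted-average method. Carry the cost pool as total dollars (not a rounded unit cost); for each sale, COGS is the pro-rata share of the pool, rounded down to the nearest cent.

Ending inventory = $3,521.57

After Feb 1: 153 on hand, pool $2,922.30 (≈ $19.1000 each)
After Feb 2: 490 on hand, pool $8,297.45 (≈ $16.9336 each)
After Feb 4: 709 on hand, pool $12,841.70 (≈ $18.1124 each)
Feb 5, sell 179: 179/709 × $12,841.70 → $3,242.12
After Feb 7: 857 on hand, pool $16,057.83 (≈ $18.7373 each)
Feb 9, sell 538: 538/857 × $16,057.83 → $10,080.64
After Feb 10: 383 on hand, pool $6,988.39 (≈ $18.2464 each)
Feb 13, sell 190: 190/383 × $6,988.39 → $3,466.82
Total COGS = $3,242.12 + $10,080.64 + $3,466.82 = $16,789.58
Ending inventory (cost pool remaining) = $3,521.57
Check: goods available $20,311.15 = COGS $16,789.58 + ending $3,521.57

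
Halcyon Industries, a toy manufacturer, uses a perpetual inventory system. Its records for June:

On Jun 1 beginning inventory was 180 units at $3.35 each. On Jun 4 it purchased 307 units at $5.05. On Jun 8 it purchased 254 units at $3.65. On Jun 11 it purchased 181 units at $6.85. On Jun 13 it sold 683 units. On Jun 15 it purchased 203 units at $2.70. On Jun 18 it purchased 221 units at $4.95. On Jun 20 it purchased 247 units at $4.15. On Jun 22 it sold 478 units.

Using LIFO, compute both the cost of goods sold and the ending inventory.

COGS = $5,565.35; ending inventory = $1,422.05

Jun 13, 683 sold [LIFO — newest first]: 181 @ $6.85 + 254 @ $3.65 + 248 @ $5.05 = $3,419.35
Jun 22, 478 sold [LIFO — newest first]: 247 @ $4.15 + 221 @ $4.95 + 10 @ $2.70 = $2,146.00
Total COGS = $3,419.35 + $2,146.00 = $5,565.35
Ending inventory: 180 @ $3.35 + 59 @ $5.05 + 193 @ $2.70 = $1,422.05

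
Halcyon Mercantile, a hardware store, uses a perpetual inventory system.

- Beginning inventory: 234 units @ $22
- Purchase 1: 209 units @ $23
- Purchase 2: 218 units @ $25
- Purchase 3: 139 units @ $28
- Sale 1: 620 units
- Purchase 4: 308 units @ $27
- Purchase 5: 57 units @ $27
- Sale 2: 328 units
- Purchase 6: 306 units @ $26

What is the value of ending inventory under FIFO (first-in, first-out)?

Ending inventory = $13,815

Sale 1 (620) [FIFO — oldest first]: 234 @ $22 + 209 @ $23 + 177 @ $25 = $14,380
Sale 2 (328) [FIFO — oldest first]: 41 @ $25 + 139 @ $28 + 148 @ $27 = $8,913
Total COGS = $14,380 + $8,913 = $23,293
Ending inventory: 160 @ $27 + 57 @ $27 + 306 @ $26 = $13,815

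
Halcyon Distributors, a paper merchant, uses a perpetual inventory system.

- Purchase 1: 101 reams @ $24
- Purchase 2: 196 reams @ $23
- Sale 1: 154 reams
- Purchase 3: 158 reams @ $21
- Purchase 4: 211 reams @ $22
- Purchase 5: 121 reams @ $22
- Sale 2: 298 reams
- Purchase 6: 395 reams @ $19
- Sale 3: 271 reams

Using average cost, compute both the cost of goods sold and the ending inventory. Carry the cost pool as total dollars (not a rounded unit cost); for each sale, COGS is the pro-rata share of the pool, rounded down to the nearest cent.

After Purchase 1: 101 on hand, pool $2,424.00 (≈ $24.0000 each)
After Purchase 2: 297 on hand, pool $6,932.00 (≈ $23.3401 each)
Sale 1, sell 154: 154/297 × $6,932.00 → $3,594.37
After Purchase 3: 301 on hand, pool $6,655.63 (≈ $22.1117 each)
After Purchase 4: 512 on hand, pool $11,297.63 (≈ $22.0657 each)
After Purchase 5: 633 on hand, pool $13,959.63 (≈ $22.0531 each)
Sale 2, sell 298: 298/633 × $13,959.63 → $6,571.83
After Purchase 6: 730 on hand, pool $14,892.80 (≈ $20.4011 each)
Sale 3, sell 271: 271/730 × $14,892.80 → $5,528.69
Total COGS = $3,594.37 + $6,571.83 + $5,528.69 = $15,694.89
Ending inventory (cost pool remaining) = $9,364.11

COGS = $15,694.89; ending inventory = $9,364.11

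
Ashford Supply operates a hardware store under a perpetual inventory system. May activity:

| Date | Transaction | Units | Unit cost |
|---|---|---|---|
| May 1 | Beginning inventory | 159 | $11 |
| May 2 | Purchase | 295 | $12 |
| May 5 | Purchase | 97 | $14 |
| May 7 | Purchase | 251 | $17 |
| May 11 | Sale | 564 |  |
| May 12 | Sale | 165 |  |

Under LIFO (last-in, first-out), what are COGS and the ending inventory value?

May 11, 564 sold [LIFO — newest first]: 251 @ $17 + 97 @ $14 + 216 @ $12 = $8,217
May 12, 165 sold [LIFO — newest first]: 79 @ $12 + 86 @ $11 = $1,894
Total COGS = $8,217 + $1,894 = $10,111
Ending inventory: 73 @ $11 = $803

COGS = $10,111; ending inventory = $803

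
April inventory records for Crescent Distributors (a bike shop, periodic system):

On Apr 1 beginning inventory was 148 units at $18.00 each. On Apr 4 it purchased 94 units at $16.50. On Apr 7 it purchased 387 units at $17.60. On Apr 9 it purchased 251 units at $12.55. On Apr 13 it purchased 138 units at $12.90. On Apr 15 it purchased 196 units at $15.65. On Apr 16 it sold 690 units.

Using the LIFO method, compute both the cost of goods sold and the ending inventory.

Apr 16, 690 sold [LIFO — newest first]: 196 @ $15.65 + 138 @ $12.90 + 251 @ $12.55 + 105 @ $17.60 = $9,845.65
Ending inventory: 148 @ $18.00 + 94 @ $16.50 + 282 @ $17.60 = $9,178.20
Check: goods available $19,023.85 = COGS $9,845.65 + ending $9,178.20

COGS = $9,845.65; ending inventory = $9,178.20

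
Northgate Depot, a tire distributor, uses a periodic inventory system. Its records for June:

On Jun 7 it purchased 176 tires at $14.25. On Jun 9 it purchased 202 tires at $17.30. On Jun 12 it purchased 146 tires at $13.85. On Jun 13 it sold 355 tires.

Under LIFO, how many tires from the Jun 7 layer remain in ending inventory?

169

Jun 13, 355 sold [LIFO — newest first]: 146 @ $13.85 + 202 @ $17.30 + 7 @ $14.25 = $5,616.45
Ending inventory: 169 @ $14.25 = $2,408.25
Check: goods available $8,024.70 = COGS $5,616.45 + ending $2,408.25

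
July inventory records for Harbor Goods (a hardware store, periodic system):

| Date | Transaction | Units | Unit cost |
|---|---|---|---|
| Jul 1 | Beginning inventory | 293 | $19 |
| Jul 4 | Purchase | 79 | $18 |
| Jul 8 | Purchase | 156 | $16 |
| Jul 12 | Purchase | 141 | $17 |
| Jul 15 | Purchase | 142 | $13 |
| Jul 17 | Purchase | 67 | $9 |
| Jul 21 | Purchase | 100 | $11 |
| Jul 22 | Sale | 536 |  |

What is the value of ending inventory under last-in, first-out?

Ending inventory = $8,109

Jul 22, 536 sold [LIFO — newest first]: 100 @ $11 + 67 @ $9 + 142 @ $13 + 141 @ $17 + 86 @ $16 = $7,322
Ending inventory: 293 @ $19 + 79 @ $18 + 70 @ $16 = $8,109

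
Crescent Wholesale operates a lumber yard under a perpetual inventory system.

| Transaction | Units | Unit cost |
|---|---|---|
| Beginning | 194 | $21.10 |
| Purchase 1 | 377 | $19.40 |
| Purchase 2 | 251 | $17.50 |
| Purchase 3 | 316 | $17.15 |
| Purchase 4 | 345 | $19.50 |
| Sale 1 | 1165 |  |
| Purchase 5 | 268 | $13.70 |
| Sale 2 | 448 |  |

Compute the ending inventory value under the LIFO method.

Sale 1 (1165) [LIFO — newest first]: 345 @ $19.50 + 316 @ $17.15 + 251 @ $17.50 + 253 @ $19.40 = $21,447.60
Sale 2 (448) [LIFO — newest first]: 268 @ $13.70 + 124 @ $19.40 + 56 @ $21.10 = $7,258.80
Total COGS = $21,447.60 + $7,258.80 = $28,706.40
Ending inventory: 138 @ $21.10 = $2,911.80

Ending inventory = $2,911.80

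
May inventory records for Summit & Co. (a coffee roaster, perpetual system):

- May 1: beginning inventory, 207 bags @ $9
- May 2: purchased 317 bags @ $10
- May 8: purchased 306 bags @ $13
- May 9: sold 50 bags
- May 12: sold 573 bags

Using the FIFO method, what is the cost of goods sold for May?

COGS = $6,320

May 9, 50 sold [FIFO — oldest first]: 50 @ $9 = $450
May 12, 573 sold [FIFO — oldest first]: 157 @ $9 + 317 @ $10 + 99 @ $13 = $5,870
Total COGS = $450 + $5,870 = $6,320
Ending inventory: 207 @ $13 = $2,691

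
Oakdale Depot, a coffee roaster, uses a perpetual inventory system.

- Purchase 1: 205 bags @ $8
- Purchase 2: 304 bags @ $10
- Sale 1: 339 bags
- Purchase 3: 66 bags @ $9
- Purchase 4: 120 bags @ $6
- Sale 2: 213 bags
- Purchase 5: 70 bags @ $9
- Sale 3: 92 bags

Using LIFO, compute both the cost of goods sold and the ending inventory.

COGS = $5,656; ending inventory = $968

Sale 1 (339) [LIFO — newest first]: 304 @ $10 + 35 @ $8 = $3,320
Sale 2 (213) [LIFO — newest first]: 120 @ $6 + 66 @ $9 + 27 @ $8 = $1,530
Sale 3 (92) [LIFO — newest first]: 70 @ $9 + 22 @ $8 = $806
Total COGS = $3,320 + $1,530 + $806 = $5,656
Ending inventory: 121 @ $8 = $968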